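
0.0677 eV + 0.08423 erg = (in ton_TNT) 2.013e-18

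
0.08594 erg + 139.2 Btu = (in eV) 9.167e+23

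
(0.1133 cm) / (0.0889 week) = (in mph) 4.714e-08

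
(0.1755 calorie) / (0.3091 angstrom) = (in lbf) 5.341e+09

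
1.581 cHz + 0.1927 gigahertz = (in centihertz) 1.927e+10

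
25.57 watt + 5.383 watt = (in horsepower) 0.04151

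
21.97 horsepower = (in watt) 1.638e+04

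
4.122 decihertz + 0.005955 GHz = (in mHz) 5.955e+09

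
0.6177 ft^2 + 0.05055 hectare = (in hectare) 0.05056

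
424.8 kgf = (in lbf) 936.5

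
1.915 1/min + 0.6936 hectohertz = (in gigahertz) 6.939e-08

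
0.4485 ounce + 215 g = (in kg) 0.2277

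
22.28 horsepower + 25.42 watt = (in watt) 1.664e+04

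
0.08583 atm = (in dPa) 8.697e+04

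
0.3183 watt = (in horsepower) 0.0004268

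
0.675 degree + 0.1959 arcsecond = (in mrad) 11.78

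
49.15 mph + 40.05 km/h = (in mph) 74.04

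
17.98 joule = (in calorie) 4.297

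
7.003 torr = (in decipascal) 9337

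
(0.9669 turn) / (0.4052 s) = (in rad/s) 14.99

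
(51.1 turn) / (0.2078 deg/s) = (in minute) 1475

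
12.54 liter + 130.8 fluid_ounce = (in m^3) 0.01641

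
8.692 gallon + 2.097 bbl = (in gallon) 96.77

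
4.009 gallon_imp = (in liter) 18.23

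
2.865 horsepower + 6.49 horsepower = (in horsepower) 9.355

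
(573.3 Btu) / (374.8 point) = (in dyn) 4.575e+11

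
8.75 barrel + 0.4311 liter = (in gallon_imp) 306.1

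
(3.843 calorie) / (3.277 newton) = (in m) 4.907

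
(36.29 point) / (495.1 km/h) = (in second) 9.309e-05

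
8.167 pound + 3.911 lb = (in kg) 5.478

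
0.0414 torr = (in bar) 5.52e-05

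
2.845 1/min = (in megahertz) 4.742e-08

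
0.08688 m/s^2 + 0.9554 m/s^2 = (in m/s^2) 1.042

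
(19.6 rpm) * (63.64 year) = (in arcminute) 1.416e+13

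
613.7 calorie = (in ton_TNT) 6.137e-07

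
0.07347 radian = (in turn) 0.01169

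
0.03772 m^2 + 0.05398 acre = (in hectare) 0.02185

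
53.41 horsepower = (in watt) 3.983e+04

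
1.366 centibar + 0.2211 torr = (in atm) 0.01377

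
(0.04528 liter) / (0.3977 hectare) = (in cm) 1.139e-06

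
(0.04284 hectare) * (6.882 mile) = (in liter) 4.745e+09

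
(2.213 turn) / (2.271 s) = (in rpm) 58.47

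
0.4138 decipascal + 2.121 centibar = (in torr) 15.91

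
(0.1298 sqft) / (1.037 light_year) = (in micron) 1.229e-12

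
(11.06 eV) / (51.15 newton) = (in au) 2.316e-31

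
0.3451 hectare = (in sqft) 3.715e+04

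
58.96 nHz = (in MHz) 5.896e-14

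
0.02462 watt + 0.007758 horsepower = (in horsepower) 0.007791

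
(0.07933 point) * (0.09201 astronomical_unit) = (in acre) 95.19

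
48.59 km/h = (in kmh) 48.59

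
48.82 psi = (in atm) 3.322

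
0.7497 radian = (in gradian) 47.73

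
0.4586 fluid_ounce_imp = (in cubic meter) 1.303e-05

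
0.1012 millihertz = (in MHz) 1.012e-10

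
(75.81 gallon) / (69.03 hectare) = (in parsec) 1.347e-23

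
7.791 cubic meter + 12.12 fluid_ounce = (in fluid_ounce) 2.635e+05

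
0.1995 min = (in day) 0.0001385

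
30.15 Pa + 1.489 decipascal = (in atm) 0.000299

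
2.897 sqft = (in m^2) 0.2691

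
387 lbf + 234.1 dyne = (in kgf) 175.5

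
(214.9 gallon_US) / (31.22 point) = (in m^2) 73.86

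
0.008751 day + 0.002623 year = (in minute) 1391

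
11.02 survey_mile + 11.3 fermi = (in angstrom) 1.774e+14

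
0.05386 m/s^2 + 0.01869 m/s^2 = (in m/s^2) 0.07255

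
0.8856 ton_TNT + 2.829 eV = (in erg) 3.705e+16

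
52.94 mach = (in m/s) 1.803e+04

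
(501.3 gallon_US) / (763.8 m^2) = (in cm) 0.2484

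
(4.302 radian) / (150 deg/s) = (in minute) 0.02739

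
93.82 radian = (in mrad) 9.382e+04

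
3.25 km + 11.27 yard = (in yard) 3566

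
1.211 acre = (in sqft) 5.275e+04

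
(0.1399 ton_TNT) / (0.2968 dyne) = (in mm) 1.972e+17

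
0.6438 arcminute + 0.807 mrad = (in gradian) 0.0633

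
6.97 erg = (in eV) 4.35e+12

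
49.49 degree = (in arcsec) 1.782e+05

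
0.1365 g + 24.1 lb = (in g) 1.093e+04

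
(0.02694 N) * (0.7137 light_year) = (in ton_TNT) 4.348e+04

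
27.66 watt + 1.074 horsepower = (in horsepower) 1.111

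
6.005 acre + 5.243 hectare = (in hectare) 7.673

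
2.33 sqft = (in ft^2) 2.33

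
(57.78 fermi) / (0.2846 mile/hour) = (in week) 7.509e-19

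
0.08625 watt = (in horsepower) 0.0001157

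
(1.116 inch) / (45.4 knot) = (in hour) 3.371e-07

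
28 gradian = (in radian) 0.4398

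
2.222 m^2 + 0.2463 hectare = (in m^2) 2465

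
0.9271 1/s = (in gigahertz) 9.271e-10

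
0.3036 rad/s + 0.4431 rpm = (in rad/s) 0.35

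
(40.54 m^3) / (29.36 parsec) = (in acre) 1.106e-20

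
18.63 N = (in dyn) 1.863e+06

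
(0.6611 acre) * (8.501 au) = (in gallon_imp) 7.484e+17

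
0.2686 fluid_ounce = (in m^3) 7.943e-06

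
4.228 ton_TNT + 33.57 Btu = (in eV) 1.104e+29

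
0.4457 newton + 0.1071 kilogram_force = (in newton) 1.496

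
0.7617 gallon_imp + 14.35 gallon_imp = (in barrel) 0.4321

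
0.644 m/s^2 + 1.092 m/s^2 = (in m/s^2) 1.736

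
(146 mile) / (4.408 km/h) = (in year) 0.006085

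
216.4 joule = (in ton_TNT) 5.172e-08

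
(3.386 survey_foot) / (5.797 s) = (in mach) 0.0005229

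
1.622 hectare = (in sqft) 1.746e+05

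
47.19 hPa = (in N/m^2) 4719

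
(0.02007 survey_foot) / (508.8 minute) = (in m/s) 2.004e-07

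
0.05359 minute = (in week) 5.316e-06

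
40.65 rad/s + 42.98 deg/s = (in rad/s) 41.4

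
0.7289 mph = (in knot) 0.6334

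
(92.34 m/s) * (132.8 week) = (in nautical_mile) 4.005e+06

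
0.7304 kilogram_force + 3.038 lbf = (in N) 20.68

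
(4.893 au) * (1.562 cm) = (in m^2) 1.143e+10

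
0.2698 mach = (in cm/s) 9187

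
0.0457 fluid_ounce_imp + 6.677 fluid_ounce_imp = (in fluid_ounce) 6.459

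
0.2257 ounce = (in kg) 0.006398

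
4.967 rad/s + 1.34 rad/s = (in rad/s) 6.307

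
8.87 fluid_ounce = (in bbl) 0.00165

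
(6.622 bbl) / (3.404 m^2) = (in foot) 1.015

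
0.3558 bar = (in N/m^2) 3.558e+04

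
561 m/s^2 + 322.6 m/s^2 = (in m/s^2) 883.6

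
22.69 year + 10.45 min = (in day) 8282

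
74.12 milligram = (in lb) 0.0001634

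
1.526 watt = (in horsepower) 0.002046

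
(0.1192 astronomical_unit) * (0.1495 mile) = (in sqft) 4.618e+13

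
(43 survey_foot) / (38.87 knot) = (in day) 7.586e-06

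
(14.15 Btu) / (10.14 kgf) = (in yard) 164.2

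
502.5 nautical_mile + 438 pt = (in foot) 3.053e+06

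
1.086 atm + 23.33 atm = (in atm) 24.42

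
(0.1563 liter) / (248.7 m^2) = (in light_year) 6.643e-23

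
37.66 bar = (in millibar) 3.766e+04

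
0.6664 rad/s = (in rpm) 6.364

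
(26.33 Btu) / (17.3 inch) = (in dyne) 6.322e+09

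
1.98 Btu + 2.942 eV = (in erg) 2.089e+10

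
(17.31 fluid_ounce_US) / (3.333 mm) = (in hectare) 1.536e-05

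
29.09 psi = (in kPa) 200.6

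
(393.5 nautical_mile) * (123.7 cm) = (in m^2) 9.015e+05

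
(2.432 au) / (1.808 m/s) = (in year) 6381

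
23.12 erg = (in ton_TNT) 5.526e-16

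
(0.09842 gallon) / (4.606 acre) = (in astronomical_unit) 1.336e-19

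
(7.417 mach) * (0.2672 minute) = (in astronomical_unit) 2.706e-07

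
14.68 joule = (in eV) 9.163e+19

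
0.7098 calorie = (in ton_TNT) 7.098e-10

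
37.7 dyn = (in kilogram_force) 3.844e-05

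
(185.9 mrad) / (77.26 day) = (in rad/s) 2.785e-08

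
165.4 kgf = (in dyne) 1.622e+08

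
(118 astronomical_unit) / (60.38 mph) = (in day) 7.569e+06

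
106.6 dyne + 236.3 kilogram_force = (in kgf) 236.3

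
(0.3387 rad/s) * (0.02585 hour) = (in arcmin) 1.084e+05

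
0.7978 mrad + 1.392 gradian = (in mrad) 22.66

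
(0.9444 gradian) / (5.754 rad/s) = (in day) 2.984e-08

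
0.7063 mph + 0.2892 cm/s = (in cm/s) 31.86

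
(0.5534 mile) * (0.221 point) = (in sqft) 0.7474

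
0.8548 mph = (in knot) 0.7428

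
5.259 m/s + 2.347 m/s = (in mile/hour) 17.01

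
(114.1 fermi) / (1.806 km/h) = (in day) 2.632e-18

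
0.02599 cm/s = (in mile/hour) 0.0005814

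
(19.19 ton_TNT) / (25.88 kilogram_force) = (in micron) 3.164e+14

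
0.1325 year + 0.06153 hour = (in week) 6.909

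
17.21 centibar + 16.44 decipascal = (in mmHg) 129.1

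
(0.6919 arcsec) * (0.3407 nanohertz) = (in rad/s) 1.143e-15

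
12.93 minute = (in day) 0.008979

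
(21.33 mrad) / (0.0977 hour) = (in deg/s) 0.003475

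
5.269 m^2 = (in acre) 0.001302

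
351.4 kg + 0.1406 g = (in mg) 3.514e+08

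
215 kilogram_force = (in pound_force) 474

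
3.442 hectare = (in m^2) 3.442e+04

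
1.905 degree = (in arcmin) 114.3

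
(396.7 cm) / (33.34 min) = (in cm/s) 0.1983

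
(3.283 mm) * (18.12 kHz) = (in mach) 0.1747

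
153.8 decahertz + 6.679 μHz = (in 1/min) 9.228e+04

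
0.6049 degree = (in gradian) 0.6721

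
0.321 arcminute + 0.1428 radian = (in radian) 0.1429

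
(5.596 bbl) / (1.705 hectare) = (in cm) 0.005218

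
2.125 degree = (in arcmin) 127.5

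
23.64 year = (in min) 1.243e+07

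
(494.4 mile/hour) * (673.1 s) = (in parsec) 4.821e-12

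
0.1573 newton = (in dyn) 1.573e+04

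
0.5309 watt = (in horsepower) 0.0007119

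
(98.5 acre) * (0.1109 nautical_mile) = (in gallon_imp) 1.801e+10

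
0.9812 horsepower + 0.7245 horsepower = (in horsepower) 1.706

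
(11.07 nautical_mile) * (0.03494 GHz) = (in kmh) 2.579e+12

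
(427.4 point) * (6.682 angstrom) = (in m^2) 1.007e-10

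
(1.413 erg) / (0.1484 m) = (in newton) 9.522e-07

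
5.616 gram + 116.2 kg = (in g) 1.162e+05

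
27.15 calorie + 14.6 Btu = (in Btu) 14.71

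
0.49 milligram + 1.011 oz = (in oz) 1.011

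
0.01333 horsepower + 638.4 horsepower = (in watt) 4.761e+05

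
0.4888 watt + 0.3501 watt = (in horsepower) 0.001125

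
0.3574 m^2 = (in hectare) 3.574e-05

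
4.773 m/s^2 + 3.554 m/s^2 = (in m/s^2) 8.327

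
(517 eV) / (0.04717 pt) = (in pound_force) 1.119e-12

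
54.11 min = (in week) 0.005368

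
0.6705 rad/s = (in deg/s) 38.42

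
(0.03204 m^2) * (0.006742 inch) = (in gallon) 0.001449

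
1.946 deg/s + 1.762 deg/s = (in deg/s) 3.708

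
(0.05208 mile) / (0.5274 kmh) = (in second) 572.1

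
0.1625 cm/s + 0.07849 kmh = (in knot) 0.04554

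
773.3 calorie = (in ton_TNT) 7.733e-07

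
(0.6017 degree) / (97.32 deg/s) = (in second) 0.006183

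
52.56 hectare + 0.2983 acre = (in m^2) 5.268e+05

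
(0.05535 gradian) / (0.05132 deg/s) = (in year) 3.078e-08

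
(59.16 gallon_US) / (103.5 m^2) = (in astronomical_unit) 1.446e-14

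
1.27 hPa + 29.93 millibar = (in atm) 0.03079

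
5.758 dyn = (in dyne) 5.758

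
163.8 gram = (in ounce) 5.778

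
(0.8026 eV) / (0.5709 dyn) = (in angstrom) 0.0002252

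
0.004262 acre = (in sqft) 185.7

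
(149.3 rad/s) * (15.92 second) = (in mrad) 2.377e+06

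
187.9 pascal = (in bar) 0.001879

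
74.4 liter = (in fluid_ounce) 2516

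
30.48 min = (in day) 0.02117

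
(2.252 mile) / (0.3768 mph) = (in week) 0.03558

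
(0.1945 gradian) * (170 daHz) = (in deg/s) 297.6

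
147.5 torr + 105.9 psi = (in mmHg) 5624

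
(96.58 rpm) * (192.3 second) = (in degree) 1.114e+05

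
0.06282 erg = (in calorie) 1.501e-09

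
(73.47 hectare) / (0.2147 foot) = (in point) 3.182e+10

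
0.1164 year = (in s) 3.671e+06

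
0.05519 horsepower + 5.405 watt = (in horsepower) 0.06244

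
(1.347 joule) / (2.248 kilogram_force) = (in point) 173.2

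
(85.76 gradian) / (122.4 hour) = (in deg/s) 0.0001752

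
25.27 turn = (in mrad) 1.588e+05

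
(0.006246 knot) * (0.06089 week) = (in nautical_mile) 0.06389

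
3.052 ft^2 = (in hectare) 2.835e-05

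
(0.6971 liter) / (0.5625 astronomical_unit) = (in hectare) 8.284e-19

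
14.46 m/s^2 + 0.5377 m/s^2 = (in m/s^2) 15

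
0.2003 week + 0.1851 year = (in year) 0.1889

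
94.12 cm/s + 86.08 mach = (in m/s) 2.931e+04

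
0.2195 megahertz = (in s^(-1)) 2.195e+05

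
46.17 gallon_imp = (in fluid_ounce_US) 7097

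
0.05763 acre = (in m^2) 233.2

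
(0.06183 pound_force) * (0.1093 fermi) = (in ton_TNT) 7.185e-27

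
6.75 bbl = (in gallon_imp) 236.1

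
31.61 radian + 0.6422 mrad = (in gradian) 2012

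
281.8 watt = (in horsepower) 0.3779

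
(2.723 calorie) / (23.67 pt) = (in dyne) 1.364e+08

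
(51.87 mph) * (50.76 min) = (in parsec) 2.289e-12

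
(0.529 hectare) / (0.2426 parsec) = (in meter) 7.067e-13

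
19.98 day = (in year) 0.05474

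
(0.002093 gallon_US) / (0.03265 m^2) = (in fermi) 2.427e+11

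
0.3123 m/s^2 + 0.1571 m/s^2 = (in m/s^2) 0.4694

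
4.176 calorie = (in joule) 17.47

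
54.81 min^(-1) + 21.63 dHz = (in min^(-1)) 184.6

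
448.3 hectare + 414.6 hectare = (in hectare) 862.9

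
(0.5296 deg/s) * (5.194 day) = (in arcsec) 8.556e+08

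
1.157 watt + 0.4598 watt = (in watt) 1.617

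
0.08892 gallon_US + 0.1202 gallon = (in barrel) 0.004979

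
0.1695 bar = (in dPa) 1.695e+05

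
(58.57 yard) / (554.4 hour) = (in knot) 5.216e-05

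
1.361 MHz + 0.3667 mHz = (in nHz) 1.361e+15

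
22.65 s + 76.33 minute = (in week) 0.00761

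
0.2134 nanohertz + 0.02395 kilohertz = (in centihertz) 2395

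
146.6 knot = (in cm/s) 7542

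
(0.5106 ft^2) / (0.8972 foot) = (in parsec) 5.622e-18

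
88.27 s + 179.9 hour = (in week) 1.071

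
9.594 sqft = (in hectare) 8.913e-05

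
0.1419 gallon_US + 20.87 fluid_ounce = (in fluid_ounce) 39.03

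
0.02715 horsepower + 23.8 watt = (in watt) 44.05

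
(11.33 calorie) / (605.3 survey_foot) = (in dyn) 2.569e+04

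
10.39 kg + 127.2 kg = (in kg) 137.6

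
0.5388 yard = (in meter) 0.4927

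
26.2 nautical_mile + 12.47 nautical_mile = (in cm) 7.162e+06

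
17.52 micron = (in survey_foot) 5.748e-05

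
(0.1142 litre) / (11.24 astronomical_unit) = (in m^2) 6.792e-17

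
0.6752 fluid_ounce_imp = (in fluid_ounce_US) 0.6487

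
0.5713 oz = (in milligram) 1.62e+04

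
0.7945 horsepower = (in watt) 592.5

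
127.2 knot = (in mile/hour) 146.4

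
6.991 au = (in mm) 1.046e+15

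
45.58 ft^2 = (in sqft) 45.58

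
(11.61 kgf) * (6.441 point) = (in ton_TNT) 6.183e-11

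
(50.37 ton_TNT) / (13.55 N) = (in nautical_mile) 8.398e+06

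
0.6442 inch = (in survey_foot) 0.05368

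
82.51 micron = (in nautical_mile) 4.455e-08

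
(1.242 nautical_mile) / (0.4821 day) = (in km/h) 0.1988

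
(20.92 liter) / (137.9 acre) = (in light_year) 3.962e-24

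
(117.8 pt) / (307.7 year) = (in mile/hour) 9.58e-12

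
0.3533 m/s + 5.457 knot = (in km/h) 11.38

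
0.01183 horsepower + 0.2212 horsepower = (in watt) 173.8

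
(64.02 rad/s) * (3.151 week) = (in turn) 1.942e+07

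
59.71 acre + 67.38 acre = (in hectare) 51.43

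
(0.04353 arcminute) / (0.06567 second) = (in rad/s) 0.0001928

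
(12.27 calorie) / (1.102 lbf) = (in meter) 10.47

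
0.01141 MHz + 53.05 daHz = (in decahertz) 1194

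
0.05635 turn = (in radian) 0.3541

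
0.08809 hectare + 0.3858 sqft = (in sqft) 9482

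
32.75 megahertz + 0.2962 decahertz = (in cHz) 3.275e+09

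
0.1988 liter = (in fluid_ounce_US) 6.722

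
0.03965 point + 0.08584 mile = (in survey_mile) 0.08584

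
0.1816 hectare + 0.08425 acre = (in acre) 0.533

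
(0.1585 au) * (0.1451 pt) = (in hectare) 121.4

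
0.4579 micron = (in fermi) 4.579e+08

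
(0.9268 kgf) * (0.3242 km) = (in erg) 2.947e+10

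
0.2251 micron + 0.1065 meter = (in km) 0.0001065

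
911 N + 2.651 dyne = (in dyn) 9.11e+07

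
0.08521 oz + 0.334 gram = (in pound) 0.006062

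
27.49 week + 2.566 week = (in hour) 5049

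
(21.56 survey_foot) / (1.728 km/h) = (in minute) 0.2282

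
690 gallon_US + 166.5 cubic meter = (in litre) 1.691e+05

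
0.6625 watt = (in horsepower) 0.0008884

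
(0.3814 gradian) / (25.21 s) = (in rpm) 0.002269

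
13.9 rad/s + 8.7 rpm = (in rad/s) 14.81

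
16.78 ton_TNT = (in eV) 4.382e+29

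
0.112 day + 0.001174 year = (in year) 0.001481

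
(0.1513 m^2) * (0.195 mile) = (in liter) 4.748e+04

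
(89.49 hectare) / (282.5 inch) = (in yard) 1.364e+05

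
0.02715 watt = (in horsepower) 3.641e-05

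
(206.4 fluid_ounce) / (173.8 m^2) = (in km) 3.512e-08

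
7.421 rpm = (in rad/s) 0.7771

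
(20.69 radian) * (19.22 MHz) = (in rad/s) 3.977e+08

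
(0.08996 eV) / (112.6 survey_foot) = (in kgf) 4.282e-23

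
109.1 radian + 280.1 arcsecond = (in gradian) 6946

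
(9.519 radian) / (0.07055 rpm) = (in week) 0.00213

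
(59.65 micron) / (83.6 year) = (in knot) 4.398e-14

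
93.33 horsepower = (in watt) 6.96e+04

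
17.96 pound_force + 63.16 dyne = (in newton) 79.89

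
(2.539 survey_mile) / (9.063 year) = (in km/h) 5.147e-05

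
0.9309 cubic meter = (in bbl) 5.855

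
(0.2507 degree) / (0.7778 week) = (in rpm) 8.882e-08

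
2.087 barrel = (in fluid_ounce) 1.122e+04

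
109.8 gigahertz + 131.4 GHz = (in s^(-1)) 2.412e+11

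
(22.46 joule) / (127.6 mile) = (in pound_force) 2.459e-05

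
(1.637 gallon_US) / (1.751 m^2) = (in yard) 0.00387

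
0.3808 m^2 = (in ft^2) 4.099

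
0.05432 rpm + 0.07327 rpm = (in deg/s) 0.7655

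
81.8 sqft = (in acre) 0.001878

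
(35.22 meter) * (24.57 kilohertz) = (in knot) 1.682e+06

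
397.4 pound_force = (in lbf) 397.4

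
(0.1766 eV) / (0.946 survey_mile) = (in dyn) 1.858e-18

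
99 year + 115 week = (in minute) 5.319e+07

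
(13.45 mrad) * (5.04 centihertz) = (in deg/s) 0.03884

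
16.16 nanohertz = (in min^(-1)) 9.696e-07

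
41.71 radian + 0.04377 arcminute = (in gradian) 2655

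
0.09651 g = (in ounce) 0.003404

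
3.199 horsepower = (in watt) 2385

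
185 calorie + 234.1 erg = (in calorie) 185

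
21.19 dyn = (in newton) 0.0002119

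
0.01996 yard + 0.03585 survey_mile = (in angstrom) 5.771e+11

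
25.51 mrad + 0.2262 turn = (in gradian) 92.1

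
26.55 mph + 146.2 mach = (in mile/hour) 1.114e+05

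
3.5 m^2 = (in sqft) 37.67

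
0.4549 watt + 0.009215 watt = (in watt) 0.4641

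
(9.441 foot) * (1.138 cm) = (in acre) 8.092e-06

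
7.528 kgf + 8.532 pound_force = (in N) 111.8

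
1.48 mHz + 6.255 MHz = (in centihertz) 6.255e+08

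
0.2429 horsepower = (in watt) 181.1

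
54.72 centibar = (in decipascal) 5.472e+05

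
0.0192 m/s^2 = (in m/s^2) 0.0192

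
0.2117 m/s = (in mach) 0.0006217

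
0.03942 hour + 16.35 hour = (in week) 0.09756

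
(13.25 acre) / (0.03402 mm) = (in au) 0.01054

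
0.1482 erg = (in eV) 9.25e+10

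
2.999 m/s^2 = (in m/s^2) 2.999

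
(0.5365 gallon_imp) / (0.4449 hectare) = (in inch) 2.158e-05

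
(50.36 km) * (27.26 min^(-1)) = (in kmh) 8.237e+04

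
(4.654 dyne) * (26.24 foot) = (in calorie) 8.896e-05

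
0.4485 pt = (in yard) 0.000173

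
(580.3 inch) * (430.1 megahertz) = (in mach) 1.862e+07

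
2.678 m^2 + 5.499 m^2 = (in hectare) 0.0008177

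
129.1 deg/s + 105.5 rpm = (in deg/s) 762.1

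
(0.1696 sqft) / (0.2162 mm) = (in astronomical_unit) 4.872e-10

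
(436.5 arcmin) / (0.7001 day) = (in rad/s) 2.099e-06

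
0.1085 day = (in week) 0.0155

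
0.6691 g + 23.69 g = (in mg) 2.436e+04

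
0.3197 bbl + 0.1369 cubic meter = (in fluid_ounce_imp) 6607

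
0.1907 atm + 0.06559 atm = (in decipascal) 2.597e+05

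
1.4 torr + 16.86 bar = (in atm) 16.64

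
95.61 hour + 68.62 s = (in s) 3.443e+05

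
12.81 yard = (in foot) 38.43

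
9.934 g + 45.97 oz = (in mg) 1.313e+06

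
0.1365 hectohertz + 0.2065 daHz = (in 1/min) 942.9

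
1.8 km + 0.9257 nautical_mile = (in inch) 1.384e+05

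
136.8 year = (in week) 7133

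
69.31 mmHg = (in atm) 0.0912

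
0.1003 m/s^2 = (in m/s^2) 0.1003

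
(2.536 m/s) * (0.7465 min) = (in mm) 1.136e+05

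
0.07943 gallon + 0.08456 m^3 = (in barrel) 0.5338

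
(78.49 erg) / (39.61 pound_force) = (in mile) 2.768e-11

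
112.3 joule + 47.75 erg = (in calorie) 26.84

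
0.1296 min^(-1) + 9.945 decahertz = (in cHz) 9945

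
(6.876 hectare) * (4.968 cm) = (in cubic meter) 3416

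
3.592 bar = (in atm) 3.545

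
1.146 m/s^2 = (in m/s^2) 1.146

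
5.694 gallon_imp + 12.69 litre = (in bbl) 0.2426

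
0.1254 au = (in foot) 6.155e+10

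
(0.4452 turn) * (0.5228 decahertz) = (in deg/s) 837.9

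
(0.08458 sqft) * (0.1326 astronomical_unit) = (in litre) 1.559e+11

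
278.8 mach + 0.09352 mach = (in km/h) 3.419e+05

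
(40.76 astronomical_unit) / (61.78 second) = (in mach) 2.899e+08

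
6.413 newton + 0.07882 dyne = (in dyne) 6.413e+05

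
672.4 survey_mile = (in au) 7.234e-06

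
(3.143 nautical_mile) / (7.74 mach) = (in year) 7.004e-08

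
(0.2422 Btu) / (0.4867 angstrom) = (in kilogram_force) 5.354e+11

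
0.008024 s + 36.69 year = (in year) 36.69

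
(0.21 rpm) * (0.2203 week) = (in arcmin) 1.007e+07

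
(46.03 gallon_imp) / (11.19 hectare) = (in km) 1.87e-09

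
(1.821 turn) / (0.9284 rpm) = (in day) 0.001362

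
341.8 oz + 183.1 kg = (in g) 1.928e+05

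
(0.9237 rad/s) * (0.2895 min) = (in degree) 919.3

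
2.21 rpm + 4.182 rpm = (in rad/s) 0.6694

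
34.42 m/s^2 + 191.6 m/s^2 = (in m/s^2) 226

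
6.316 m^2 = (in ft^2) 67.98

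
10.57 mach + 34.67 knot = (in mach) 10.62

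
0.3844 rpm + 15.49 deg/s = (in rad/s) 0.3106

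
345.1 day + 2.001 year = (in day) 1075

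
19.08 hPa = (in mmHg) 14.31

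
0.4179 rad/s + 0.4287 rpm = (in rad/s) 0.4628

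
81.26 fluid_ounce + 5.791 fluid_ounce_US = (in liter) 2.574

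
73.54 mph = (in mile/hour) 73.54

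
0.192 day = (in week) 0.02743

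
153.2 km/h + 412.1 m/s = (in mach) 1.335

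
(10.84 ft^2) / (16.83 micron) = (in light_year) 6.325e-12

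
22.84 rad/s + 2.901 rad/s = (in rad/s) 25.74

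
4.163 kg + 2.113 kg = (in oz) 221.4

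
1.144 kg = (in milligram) 1.144e+06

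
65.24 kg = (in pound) 143.8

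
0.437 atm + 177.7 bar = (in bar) 178.1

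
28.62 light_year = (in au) 1.81e+06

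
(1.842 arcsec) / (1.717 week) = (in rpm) 8.212e-11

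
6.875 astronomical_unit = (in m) 1.028e+12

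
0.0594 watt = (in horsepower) 7.966e-05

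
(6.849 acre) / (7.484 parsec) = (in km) 1.2e-16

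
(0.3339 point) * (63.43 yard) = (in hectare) 6.832e-07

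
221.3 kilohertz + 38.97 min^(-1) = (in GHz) 0.0002213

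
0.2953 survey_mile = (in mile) 0.2953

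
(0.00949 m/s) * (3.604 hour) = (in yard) 134.7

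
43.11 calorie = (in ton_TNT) 4.311e-08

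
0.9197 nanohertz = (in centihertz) 9.197e-08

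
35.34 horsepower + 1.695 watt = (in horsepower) 35.34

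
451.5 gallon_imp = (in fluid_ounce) 6.941e+04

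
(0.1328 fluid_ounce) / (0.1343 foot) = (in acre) 2.371e-08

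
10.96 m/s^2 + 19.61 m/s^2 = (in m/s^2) 30.57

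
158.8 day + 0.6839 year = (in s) 3.529e+07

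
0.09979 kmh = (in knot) 0.05388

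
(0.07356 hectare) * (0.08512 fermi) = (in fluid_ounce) 2.117e-09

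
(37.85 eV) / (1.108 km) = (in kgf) 5.581e-22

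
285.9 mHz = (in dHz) 2.859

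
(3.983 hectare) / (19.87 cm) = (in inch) 7.892e+06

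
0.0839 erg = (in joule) 8.39e-09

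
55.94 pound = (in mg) 2.537e+07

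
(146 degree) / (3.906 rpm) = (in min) 0.1038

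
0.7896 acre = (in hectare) 0.3195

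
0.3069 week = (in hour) 51.56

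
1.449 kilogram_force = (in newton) 14.21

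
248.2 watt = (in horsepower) 0.3328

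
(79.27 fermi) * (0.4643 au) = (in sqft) 0.05927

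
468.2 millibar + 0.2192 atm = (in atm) 0.6813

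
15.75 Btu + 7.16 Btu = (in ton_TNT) 5.777e-06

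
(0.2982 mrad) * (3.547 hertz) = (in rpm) 0.0101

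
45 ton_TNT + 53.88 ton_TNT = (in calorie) 9.888e+10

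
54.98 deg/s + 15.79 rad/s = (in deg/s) 959.7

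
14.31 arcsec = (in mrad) 0.06938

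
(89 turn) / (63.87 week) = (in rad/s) 1.448e-05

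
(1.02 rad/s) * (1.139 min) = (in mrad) 6.971e+04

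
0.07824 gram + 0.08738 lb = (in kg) 0.03971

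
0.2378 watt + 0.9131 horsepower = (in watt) 681.1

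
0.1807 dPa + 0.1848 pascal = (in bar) 2.029e-06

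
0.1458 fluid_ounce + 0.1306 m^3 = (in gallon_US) 34.5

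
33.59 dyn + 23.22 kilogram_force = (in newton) 227.7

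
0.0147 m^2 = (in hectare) 1.47e-06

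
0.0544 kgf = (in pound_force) 0.1199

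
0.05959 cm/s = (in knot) 0.001158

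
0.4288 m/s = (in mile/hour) 0.9592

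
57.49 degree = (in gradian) 63.88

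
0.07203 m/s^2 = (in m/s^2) 0.07203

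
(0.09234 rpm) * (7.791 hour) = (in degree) 1.554e+04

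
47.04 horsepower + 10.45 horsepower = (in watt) 4.287e+04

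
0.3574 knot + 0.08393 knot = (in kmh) 0.8173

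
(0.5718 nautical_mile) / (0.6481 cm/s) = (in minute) 2723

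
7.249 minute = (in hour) 0.1208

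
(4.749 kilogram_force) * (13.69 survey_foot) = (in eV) 1.213e+21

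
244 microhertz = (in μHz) 244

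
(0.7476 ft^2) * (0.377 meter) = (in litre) 26.18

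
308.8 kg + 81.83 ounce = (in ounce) 1.097e+04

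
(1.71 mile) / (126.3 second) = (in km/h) 78.44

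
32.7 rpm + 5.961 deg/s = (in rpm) 33.69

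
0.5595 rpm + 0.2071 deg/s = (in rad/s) 0.06221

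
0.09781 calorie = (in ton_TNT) 9.781e-11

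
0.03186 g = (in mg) 31.86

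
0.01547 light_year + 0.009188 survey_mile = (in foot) 4.802e+14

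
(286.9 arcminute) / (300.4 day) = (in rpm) 3.071e-08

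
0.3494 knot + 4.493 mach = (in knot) 2974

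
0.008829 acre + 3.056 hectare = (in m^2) 3.06e+04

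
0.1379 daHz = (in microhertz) 1.379e+06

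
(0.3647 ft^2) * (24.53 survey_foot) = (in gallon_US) 66.92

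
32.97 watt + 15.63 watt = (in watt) 48.6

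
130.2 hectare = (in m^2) 1.302e+06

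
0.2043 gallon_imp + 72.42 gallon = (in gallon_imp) 60.51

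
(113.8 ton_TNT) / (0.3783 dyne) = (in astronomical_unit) 8.413e+05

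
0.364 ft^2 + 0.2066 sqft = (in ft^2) 0.5706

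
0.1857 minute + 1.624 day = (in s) 1.403e+05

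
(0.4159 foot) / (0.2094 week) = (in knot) 1.946e-06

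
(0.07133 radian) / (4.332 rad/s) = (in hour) 4.574e-06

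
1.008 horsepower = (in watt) 751.7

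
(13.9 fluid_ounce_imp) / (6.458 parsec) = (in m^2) 1.982e-21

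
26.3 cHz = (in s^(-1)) 0.263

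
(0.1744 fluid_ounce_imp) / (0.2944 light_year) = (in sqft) 1.915e-20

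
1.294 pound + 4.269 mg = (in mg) 5.87e+05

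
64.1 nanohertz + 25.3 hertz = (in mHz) 2.53e+04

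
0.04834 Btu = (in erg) 5.1e+08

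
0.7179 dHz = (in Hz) 0.07179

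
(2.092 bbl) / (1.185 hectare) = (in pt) 0.07956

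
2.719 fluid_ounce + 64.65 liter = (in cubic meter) 0.06473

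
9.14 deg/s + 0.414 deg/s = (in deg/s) 9.554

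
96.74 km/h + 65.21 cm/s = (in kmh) 99.09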